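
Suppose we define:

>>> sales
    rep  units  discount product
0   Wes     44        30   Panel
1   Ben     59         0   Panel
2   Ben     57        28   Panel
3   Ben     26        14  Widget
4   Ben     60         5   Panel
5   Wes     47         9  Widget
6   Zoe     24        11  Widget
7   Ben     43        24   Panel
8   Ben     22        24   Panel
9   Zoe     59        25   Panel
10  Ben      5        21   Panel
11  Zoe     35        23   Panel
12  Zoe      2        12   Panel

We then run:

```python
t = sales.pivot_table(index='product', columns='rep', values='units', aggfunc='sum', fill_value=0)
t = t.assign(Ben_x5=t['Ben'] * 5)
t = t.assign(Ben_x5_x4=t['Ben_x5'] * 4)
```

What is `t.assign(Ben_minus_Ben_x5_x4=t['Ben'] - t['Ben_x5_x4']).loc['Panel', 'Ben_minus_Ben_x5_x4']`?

pivot: rows=product, cols=rep, sum(units):
rep      Ben  Wes  Zoe
product               
Panel    246   44   96
Widget    26   47   24
add column Ben_x5 = t['Ben'] * 5:
rep      Ben  Wes  Zoe  Ben_x5
product                       
Panel    246   44   96    1230
Widget    26   47   24     130
add column Ben_x5_x4 = t['Ben_x5'] * 4:
rep      Ben  Wes  Zoe  Ben_x5  Ben_x5_x4
product                                  
Panel    246   44   96    1230       4920
Widget    26   47   24     130        520
add column Ben_minus_Ben_x5_x4 = t['Ben'] - t['Ben_x5_x4']:
rep      Ben  Wes  Zoe  Ben_x5  Ben_x5_x4  Ben_minus_Ben_x5_x4
product                                                       
Panel    246   44   96    1230       4920                -4674
Widget    26   47   24     130        520                 -494

-4674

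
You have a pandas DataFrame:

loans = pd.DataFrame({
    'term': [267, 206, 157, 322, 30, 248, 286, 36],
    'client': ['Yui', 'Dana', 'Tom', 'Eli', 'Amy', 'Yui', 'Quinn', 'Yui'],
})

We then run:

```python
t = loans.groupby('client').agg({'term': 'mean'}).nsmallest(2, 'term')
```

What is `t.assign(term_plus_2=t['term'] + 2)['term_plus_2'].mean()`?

group by client, mean of term:
              term
client            
Amy      30.000000
Dana    206.000000
Eli     322.000000
Quinn   286.000000
Tom     157.000000
Yui     183.666667
take 2 rows with smallest term:
         term
client       
Amy      30.0
Tom     157.0
add column term_plus_2 = t['term'] + 2:
         term  term_plus_2
client                    
Amy      30.0         32.0
Tom     157.0        159.0
Hence 95.5.

95.5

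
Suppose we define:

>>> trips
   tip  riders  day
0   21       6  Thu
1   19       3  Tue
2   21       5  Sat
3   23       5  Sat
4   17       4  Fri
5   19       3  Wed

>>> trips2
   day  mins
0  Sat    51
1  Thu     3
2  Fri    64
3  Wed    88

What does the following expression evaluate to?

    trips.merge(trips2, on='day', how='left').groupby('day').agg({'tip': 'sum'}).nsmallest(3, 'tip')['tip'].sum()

merge on 'day' (how='left') → 6 rows:
   tip  riders  day  mins
0   21       6  Thu   3.0
1   19       3  Tue   NaN
2   21       5  Sat  51.0
3   23       5  Sat  51.0
4   17       4  Fri  64.0
5   19       3  Wed  88.0
group by day, sum of tip:
     tip
day     
Fri   17
Sat   44
Thu   21
Tue   19
Wed   19
take 3 rows with smallest tip:
     tip
day     
Fri   17
Tue   19
Wed   19
The sum of column 'tip' is 55.

55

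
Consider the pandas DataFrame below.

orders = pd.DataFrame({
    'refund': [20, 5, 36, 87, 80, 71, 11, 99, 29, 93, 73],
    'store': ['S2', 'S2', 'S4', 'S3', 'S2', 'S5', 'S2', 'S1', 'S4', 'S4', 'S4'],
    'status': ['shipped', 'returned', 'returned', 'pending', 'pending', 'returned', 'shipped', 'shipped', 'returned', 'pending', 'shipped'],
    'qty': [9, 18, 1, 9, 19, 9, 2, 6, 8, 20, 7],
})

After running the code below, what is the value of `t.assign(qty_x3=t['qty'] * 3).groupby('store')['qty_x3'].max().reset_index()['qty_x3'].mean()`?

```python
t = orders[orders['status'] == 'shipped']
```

filter rows where status == 'shipped':
    refund store   status  qty
0       20    S2  shipped    9
6       11    S2  shipped    2
7       99    S1  shipped    6
10      73    S4  shipped    7
add column qty_x3 = t['qty'] * 3:
    refund store   status  qty  qty_x3
0       20    S2  shipped    9      27
6       11    S2  shipped    2       6
7       99    S1  shipped    6      18
10      73    S4  shipped    7      21
group by store, max of qty_x3:
store
S1    18
S2    27
S4    21
Name: qty_x3, dtype: int64
reset_index():
  store  qty_x3
0    S1      18
1    S2      27
2    S4      21
mean of column 'qty_x3' → 22.0

22.0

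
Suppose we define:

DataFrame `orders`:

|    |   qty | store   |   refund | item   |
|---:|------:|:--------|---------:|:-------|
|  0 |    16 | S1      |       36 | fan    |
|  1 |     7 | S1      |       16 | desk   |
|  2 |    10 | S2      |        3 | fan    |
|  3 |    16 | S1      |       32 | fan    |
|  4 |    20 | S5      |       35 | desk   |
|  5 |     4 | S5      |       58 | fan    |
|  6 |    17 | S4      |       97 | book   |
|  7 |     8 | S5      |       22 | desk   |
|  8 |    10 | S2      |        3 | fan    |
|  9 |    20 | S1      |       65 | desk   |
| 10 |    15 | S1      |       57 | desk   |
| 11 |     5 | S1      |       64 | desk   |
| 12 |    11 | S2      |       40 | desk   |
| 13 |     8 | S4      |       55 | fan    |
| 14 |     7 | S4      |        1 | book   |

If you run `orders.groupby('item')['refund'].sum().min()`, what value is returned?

group by item, sum of refund:
item
book     98
desk    299
fan     187
Name: refund, dtype: int64
Taking the min of the resulting series gives 98.

98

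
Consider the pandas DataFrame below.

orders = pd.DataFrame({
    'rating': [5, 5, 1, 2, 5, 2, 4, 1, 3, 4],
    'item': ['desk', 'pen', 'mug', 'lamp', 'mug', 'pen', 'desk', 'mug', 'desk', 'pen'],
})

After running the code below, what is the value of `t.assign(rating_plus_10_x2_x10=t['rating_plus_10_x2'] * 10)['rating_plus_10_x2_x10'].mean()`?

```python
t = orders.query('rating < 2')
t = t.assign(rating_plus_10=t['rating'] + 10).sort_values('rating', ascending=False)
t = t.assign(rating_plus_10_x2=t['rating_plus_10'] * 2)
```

filter rows where rating < 2:
   rating item
2       1  mug
7       1  mug
add column rating_plus_10 = t['rating'] + 10:
   rating item  rating_plus_10
2       1  mug              11
7       1  mug              11
sort by rating descending:
   rating item  rating_plus_10
2       1  mug              11
7       1  mug              11
add column rating_plus_10_x2 = t['rating_plus_10'] * 2:
   rating item  rating_plus_10  rating_plus_10_x2
2       1  mug              11                 22
7       1  mug              11                 22
add column rating_plus_10_x2_x10 = t['rating_plus_10_x2'] * 10:
   rating item  rating_plus_10  rating_plus_10_x2  rating_plus_10_x2_x10
2       1  mug              11                 22                    220
7       1  mug              11                 22                    220

220.0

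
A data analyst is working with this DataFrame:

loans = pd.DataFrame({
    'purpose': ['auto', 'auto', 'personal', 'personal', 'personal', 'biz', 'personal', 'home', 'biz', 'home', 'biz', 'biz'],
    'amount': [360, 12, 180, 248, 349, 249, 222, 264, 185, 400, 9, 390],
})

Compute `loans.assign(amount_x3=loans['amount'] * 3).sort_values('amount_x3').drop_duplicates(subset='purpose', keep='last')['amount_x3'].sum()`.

add column amount_x3 = loans['amount'] * 3:
     purpose  amount  amount_x3
0       auto     360       1080
1       auto      12         36
2   personal     180        540
3   personal     248        744
4   personal     349       1047
5        biz     249        747
6   personal     222        666
7       home     264        792
8        biz     185        555
9       home     400       1200
10       biz       9         27
11       biz     390       1170
sort by amount_x3:
     purpose  amount  amount_x3
10       biz       9         27
1       auto      12         36
2   personal     180        540
8        biz     185        555
6   personal     222        666
3   personal     248        744
5        biz     249        747
7       home     264        792
4   personal     349       1047
0       auto     360       1080
11       biz     390       1170
9       home     400       1200
drop duplicate purpose (keep=last):
     purpose  amount  amount_x3
4   personal     349       1047
0       auto     360       1080
11       biz     390       1170
9       home     400       1200
Reading off the sum of column 'amount_x3', we get 4497.

4497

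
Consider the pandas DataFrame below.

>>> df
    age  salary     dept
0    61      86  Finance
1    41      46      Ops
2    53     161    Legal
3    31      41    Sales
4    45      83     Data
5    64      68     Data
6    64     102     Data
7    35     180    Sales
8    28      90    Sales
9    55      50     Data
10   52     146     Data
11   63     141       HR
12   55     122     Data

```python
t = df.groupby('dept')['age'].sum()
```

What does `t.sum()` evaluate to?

group by dept, sum of age:
dept
Data       335
Finance     61
HR          63
Legal       53
Ops         41
Sales       94
Name: age, dtype: int64
Then the sum of the resulting series: 647

647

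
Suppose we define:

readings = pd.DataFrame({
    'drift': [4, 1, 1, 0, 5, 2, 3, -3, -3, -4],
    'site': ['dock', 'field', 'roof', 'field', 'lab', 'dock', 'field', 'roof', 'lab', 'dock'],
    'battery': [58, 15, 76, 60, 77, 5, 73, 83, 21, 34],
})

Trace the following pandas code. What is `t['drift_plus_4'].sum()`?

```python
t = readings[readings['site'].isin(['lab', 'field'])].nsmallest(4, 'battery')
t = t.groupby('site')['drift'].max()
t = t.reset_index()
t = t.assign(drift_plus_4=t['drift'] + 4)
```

8

filter rows where site in ['lab', 'field']:
   drift   site  battery
1      1  field       15
3      0  field       60
4      5    lab       77
6      3  field       73
8     -3    lab       21
take 4 rows with smallest battery:
   drift   site  battery
1      1  field       15
8     -3    lab       21
3      0  field       60
6      3  field       73
group by site, max of drift:
site
field    3
lab     -3
Name: drift, dtype: int64
reset_index():
    site  drift
0  field      3
1    lab     -3
add column drift_plus_4 = t['drift'] + 4:
    site  drift  drift_plus_4
0  field      3             7
1    lab     -3             1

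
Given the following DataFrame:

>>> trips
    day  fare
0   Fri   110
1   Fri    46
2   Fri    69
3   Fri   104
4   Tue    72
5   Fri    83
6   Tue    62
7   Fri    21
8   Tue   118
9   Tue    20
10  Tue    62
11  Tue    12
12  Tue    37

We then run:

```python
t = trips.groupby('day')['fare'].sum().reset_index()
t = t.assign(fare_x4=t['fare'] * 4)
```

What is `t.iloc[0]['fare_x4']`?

group by day, sum of fare:
day
Fri    433
Tue    383
Name: fare, dtype: int64
reset_index():
   day  fare
0  Fri   433
1  Tue   383
add column fare_x4 = t['fare'] * 4:
   day  fare  fare_x4
0  Fri   433     1732
1  Tue   383     1532
Hence 1732.

1732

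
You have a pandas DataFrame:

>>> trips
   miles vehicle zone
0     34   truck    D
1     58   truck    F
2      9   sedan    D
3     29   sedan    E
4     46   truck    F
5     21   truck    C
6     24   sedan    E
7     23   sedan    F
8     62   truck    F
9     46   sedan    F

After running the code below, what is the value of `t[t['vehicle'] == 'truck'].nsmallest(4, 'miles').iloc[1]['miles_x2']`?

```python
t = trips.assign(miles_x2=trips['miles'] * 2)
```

68

add column miles_x2 = trips['miles'] * 2:
   miles vehicle zone  miles_x2
0     34   truck    D        68
1     58   truck    F       116
2      9   sedan    D        18
3     29   sedan    E        58
4     46   truck    F        92
5     21   truck    C        42
6     24   sedan    E        48
7     23   sedan    F        46
8     62   truck    F       124
9     46   sedan    F        92
filter rows where vehicle == 'truck':
   miles vehicle zone  miles_x2
0     34   truck    D        68
1     58   truck    F       116
4     46   truck    F        92
5     21   truck    C        42
8     62   truck    F       124
take 4 rows with smallest miles:
   miles vehicle zone  miles_x2
5     21   truck    C        42
0     34   truck    D        68
4     46   truck    F        92
1     58   truck    F       116
So iloc[1]['miles_x2'] = 68.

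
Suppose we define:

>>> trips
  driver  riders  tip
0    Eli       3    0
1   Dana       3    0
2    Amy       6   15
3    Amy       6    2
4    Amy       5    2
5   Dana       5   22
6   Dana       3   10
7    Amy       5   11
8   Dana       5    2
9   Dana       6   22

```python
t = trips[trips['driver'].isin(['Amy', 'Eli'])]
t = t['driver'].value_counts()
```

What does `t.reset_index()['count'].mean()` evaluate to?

2.5

filter rows where driver in ['Amy', 'Eli']:
  driver  riders  tip
0    Eli       3    0
2    Amy       6   15
3    Amy       6    2
4    Amy       5    2
7    Amy       5   11
value_counts of driver:
driver
Amy    4
Eli    1
Name: count, dtype: int64
reset_index():
  driver  count
0    Amy      4
1    Eli      1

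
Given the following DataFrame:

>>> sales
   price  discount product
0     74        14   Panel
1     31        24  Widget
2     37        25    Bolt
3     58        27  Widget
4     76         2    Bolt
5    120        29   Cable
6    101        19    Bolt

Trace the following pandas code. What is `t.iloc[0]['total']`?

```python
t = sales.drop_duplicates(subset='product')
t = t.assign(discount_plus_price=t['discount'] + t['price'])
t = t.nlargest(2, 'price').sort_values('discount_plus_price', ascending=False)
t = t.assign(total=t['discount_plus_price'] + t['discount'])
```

drop duplicate product (keep=first):
   price  discount product
0     74        14   Panel
1     31        24  Widget
2     37        25    Bolt
5    120        29   Cable
add column discount_plus_price = t['discount'] + t['price']:
   price  discount product  discount_plus_price
0     74        14   Panel                   88
1     31        24  Widget                   55
2     37        25    Bolt                   62
5    120        29   Cable                  149
take 2 rows with largest price:
   price  discount product  discount_plus_price
5    120        29   Cable                  149
0     74        14   Panel                   88
sort by discount_plus_price descending:
   price  discount product  discount_plus_price
5    120        29   Cable                  149
0     74        14   Panel                   88
add column total = t['discount_plus_price'] + t['discount']:
   price  discount product  discount_plus_price  total
5    120        29   Cable                  149    178
0     74        14   Panel                   88    102
Then the value at position 0, column 'total': 178

178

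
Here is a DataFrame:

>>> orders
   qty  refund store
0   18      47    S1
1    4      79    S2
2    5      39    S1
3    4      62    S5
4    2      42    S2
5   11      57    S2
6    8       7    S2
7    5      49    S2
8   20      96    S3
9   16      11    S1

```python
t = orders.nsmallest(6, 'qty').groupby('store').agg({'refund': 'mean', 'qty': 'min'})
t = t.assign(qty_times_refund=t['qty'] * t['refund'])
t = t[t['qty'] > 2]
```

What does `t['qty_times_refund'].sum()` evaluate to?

443.0

take 6 rows with smallest qty:
   qty  refund store
4    2      42    S2
1    4      79    S2
3    4      62    S5
2    5      39    S1
7    5      49    S2
6    8       7    S2
group by store: mean(refund), min(qty):
       refund  qty
store             
S1      39.00    5
S2      44.25    2
S5      62.00    4
add column qty_times_refund = t['qty'] * t['refund']:
       refund  qty  qty_times_refund
store                               
S1      39.00    5             195.0
S2      44.25    2              88.5
S5      62.00    4             248.0
filter rows where qty > 2:
       refund  qty  qty_times_refund
store                               
S1       39.0    5             195.0
S5       62.0    4             248.0
Then the sum of column 'qty_times_refund': 443.0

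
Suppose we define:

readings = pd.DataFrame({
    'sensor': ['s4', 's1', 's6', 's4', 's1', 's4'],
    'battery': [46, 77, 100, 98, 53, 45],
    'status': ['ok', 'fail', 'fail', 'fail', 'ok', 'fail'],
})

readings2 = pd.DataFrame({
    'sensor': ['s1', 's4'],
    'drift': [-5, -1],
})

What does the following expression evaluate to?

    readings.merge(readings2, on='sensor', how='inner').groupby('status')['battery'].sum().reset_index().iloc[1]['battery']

99

merge on 'sensor' (how='inner') → 5 rows:
  sensor  battery status  drift
0     s4       46     ok     -1
1     s1       77   fail     -5
2     s4       98   fail     -1
3     s1       53     ok     -5
4     s4       45   fail     -1
group by status, sum of battery:
status
fail    220
ok       99
Name: battery, dtype: int64
reset_index():
  status  battery
0   fail      220
1     ok       99
value at position 1, column 'battery' → 99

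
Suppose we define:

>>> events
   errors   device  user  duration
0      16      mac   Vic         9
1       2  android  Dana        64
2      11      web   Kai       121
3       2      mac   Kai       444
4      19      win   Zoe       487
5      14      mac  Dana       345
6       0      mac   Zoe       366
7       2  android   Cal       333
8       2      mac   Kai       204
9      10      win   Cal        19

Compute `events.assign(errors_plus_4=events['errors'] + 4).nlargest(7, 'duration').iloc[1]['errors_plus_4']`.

add column errors_plus_4 = events['errors'] + 4:
   errors   device  user  duration  errors_plus_4
0      16      mac   Vic         9             20
1       2  android  Dana        64              6
2      11      web   Kai       121             15
3       2      mac   Kai       444              6
4      19      win   Zoe       487             23
5      14      mac  Dana       345             18
6       0      mac   Zoe       366              4
7       2  android   Cal       333              6
8       2      mac   Kai       204              6
9      10      win   Cal        19             14
take 7 rows with largest duration:
   errors   device  user  duration  errors_plus_4
4      19      win   Zoe       487             23
3       2      mac   Kai       444              6
6       0      mac   Zoe       366              4
5      14      mac  Dana       345             18
7       2  android   Cal       333              6
8       2      mac   Kai       204              6
2      11      web   Kai       121             15
Taking the value at position 1, column 'errors_plus_4' gives 6.

6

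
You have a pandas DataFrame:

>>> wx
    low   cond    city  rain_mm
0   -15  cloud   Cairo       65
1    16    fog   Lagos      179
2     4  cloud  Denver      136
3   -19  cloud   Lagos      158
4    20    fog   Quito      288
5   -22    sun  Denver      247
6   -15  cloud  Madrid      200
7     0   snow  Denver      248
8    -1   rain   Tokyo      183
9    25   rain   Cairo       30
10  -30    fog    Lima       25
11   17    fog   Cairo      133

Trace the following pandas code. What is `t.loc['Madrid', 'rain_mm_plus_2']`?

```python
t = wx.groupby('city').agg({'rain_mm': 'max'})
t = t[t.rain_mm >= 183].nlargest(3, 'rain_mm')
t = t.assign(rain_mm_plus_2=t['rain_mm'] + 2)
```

group by city, max of rain_mm:
        rain_mm
city           
Cairo       133
Denver      248
Lagos       179
Lima         25
Madrid      200
Quito       288
Tokyo       183
filter rows where rain_mm >= 183:
        rain_mm
city           
Denver      248
Madrid      200
Quito       288
Tokyo       183
take 3 rows with largest rain_mm:
        rain_mm
city           
Quito       288
Denver      248
Madrid      200
add column rain_mm_plus_2 = t['rain_mm'] + 2:
        rain_mm  rain_mm_plus_2
city                           
Quito       288             290
Denver      248             250
Madrid      200             202
Reading off the value at row 'Madrid', column 'rain_mm_plus_2', we get 202.

202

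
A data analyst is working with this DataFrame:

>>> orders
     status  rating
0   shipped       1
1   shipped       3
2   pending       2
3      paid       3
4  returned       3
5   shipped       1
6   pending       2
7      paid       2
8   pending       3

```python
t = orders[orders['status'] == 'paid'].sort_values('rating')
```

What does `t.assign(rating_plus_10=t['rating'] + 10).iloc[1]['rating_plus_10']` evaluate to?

filter rows where status == 'paid':
  status  rating
3   paid       3
7   paid       2
sort by rating:
  status  rating
7   paid       2
3   paid       3
add column rating_plus_10 = t['rating'] + 10:
  status  rating  rating_plus_10
7   paid       2              12
3   paid       3              13
Then the value at position 1, column 'rating_plus_10': 13

13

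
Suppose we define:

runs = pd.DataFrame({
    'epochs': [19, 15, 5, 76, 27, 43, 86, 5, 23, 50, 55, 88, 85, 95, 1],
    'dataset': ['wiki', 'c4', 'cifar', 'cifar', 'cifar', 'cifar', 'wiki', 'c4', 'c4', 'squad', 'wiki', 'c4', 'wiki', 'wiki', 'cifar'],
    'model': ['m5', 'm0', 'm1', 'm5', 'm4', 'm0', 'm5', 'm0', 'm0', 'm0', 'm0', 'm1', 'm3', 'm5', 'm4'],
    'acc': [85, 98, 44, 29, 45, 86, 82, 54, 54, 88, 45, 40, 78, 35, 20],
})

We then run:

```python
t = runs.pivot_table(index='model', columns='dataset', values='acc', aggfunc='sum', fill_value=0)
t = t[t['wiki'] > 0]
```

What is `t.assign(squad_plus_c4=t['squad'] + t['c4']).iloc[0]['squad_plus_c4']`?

294

pivot: rows=model, cols=dataset, sum(acc):
dataset   c4  cifar  squad  wiki
model                           
m0       206     86     88    45
m1        40     44      0     0
m3         0      0      0    78
m4         0     65      0     0
m5         0     29      0   202
filter rows where wiki > 0:
dataset   c4  cifar  squad  wiki
model                           
m0       206     86     88    45
m3         0      0      0    78
m5         0     29      0   202
add column squad_plus_c4 = t['squad'] + t['c4']:
dataset   c4  cifar  squad  wiki  squad_plus_c4
model                                          
m0       206     86     88    45            294
m3         0      0      0    78              0
m5         0     29      0   202              0
Then the value at position 0, column 'squad_plus_c4': 294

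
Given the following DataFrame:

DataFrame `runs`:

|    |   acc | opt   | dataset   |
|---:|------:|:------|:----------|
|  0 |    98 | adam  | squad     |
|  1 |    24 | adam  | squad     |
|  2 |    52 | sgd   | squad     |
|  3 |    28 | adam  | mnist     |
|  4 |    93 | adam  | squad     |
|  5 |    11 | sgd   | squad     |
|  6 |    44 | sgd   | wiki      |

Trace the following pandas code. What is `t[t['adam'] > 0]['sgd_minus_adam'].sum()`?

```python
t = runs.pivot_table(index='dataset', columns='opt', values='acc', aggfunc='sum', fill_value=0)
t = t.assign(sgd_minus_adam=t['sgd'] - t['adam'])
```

pivot: rows=dataset, cols=opt, sum(acc):
opt      adam  sgd
dataset           
mnist      28    0
squad     215   63
wiki        0   44
add column sgd_minus_adam = t['sgd'] - t['adam']:
opt      adam  sgd  sgd_minus_adam
dataset                           
mnist      28    0             -28
squad     215   63            -152
wiki        0   44              44
filter rows where adam > 0:
opt      adam  sgd  sgd_minus_adam
dataset                           
mnist      28    0             -28
squad     215   63            -152
Taking the sum of column 'sgd_minus_adam' gives -180.

-180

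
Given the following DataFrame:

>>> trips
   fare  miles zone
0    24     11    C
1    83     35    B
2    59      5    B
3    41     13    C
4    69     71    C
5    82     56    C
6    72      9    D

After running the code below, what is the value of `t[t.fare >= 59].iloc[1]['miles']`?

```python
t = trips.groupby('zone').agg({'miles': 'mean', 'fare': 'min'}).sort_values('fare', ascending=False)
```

group by zone: mean(miles), min(fare):
      miles  fare
zone             
B     20.00    59
C     37.75    24
D      9.00    72
sort by fare descending:
      miles  fare
zone             
D      9.00    72
B     20.00    59
C     37.75    24
filter rows where fare >= 59:
      miles  fare
zone             
D       9.0    72
B      20.0    59

20.0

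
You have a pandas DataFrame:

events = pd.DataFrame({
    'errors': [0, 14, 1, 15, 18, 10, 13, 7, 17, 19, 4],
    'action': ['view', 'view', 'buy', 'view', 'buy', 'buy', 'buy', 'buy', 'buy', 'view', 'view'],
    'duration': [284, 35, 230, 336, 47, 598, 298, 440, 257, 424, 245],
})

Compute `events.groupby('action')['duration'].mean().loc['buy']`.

311.666666667

group by action, mean of duration:
action
buy     311.666667
view    264.800000
Name: duration, dtype: float64
The value at index 'buy' is 311.666666667.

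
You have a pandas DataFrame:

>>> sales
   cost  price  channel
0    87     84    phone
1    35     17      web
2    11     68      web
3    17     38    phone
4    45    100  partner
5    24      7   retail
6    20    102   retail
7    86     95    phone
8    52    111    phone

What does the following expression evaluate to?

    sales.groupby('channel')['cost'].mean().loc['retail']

group by channel, mean of cost:
channel
partner    45.0
phone      60.5
retail     22.0
web        23.0
Name: cost, dtype: float64

22.0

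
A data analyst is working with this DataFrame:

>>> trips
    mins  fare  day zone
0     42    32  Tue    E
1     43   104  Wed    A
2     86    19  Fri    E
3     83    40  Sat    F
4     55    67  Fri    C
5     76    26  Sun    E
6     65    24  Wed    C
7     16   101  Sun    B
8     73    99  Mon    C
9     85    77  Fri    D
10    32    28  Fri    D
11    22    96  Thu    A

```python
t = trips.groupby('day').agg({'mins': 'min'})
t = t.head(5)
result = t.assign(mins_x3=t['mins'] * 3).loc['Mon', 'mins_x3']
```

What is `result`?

219

group by day, min of mins:
     mins
day      
Fri    32
Mon    73
Sat    83
Sun    16
Thu    22
Tue    42
Wed    43
take first 5 rows:
     mins
day      
Fri    32
Mon    73
Sat    83
Sun    16
Thu    22
add column mins_x3 = t['mins'] * 3:
     mins  mins_x3
day               
Fri    32       96
Mon    73      219
Sat    83      249
Sun    16       48
Thu    22       66
Then the value at row 'Mon', column 'mins_x3': 219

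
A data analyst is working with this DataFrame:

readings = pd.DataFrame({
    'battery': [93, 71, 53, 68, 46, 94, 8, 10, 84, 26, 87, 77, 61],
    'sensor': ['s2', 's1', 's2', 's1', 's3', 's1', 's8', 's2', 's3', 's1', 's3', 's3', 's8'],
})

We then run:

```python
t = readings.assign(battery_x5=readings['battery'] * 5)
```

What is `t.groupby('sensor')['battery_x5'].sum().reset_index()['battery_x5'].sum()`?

3890

add column battery_x5 = readings['battery'] * 5:
    battery sensor  battery_x5
0        93     s2         465
1        71     s1         355
2        53     s2         265
3        68     s1         340
4        46     s3         230
5        94     s1         470
6         8     s8          40
7        10     s2          50
8        84     s3         420
9        26     s1         130
10       87     s3         435
11       77     s3         385
12       61     s8         305
group by sensor, sum of battery_x5:
sensor
s1    1295
s2     780
s3    1470
s8     345
Name: battery_x5, dtype: int64
reset_index():
  sensor  battery_x5
0     s1        1295
1     s2         780
2     s3        1470
3     s8         345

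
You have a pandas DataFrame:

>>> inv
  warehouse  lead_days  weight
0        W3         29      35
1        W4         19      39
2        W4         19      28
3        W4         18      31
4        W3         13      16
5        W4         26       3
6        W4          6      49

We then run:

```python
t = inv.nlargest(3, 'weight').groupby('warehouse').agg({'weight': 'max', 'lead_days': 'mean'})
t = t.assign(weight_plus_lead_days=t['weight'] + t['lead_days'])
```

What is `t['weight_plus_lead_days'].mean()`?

take 3 rows with largest weight:
  warehouse  lead_days  weight
6        W4          6      49
1        W4         19      39
0        W3         29      35
group by warehouse: max(weight), mean(lead_days):
           weight  lead_days
warehouse                   
W3             35       29.0
W4             49       12.5
add column weight_plus_lead_days = t['weight'] + t['lead_days']:
           weight  lead_days  weight_plus_lead_days
warehouse                                          
W3             35       29.0                   64.0
W4             49       12.5                   61.5
So mean() = 62.75.

62.75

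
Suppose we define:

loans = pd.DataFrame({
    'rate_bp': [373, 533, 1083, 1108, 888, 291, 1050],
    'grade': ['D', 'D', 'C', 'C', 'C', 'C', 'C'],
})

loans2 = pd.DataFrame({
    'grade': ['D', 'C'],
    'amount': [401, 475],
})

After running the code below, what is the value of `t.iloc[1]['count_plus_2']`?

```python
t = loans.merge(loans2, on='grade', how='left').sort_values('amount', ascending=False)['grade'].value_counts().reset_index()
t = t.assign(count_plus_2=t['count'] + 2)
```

4

merge on 'grade' (how='left') → 7 rows:
   rate_bp grade  amount
0      373     D     401
1      533     D     401
2     1083     C     475
3     1108     C     475
4      888     C     475
5      291     C     475
6     1050     C     475
sort by amount descending:
   rate_bp grade  amount
2     1083     C     475
3     1108     C     475
4      888     C     475
5      291     C     475
6     1050     C     475
0      373     D     401
1      533     D     401
value_counts of grade:
grade
C    5
D    2
Name: count, dtype: int64
reset_index():
  grade  count
0     C      5
1     D      2
add column count_plus_2 = t['count'] + 2:
  grade  count  count_plus_2
0     C      5             7
1     D      2             4
The value at position 1, column 'count_plus_2' is 4.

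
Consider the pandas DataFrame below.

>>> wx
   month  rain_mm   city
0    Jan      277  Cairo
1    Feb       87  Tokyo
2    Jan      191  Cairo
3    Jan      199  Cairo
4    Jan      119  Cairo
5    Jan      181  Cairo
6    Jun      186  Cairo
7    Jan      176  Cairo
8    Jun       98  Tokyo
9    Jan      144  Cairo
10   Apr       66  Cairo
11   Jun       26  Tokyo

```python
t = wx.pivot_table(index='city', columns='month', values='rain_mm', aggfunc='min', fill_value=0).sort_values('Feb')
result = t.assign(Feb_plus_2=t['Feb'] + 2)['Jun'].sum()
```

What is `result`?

pivot: rows=city, cols=month, min(rain_mm):
month  Apr  Feb  Jan  Jun
city                     
Cairo   66    0  119  186
Tokyo    0   87    0   26
sort by Feb:
month  Apr  Feb  Jan  Jun
city                     
Cairo   66    0  119  186
Tokyo    0   87    0   26
add column Feb_plus_2 = t['Feb'] + 2:
month  Apr  Feb  Jan  Jun  Feb_plus_2
city                                 
Cairo   66    0  119  186           2
Tokyo    0   87    0   26          89
Finally, sum of column 'Jun' = 212.

212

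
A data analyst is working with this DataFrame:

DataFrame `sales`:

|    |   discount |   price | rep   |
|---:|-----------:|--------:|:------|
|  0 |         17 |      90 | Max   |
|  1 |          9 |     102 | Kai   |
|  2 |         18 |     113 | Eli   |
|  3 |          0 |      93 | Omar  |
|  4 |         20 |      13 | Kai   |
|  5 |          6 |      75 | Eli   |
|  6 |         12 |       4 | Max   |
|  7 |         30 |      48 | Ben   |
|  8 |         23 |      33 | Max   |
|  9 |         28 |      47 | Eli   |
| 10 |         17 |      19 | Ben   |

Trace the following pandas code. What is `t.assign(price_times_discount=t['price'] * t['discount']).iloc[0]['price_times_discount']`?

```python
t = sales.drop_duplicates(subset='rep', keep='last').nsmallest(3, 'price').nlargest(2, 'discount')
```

759

drop duplicate rep (keep=last):
    discount  price   rep
3          0     93  Omar
4         20     13   Kai
8         23     33   Max
9         28     47   Eli
10        17     19   Ben
take 3 rows with smallest price:
    discount  price  rep
4         20     13  Kai
10        17     19  Ben
8         23     33  Max
take 2 rows with largest discount:
   discount  price  rep
8        23     33  Max
4        20     13  Kai
add column price_times_discount = t['price'] * t['discount']:
   discount  price  rep  price_times_discount
8        23     33  Max                   759
4        20     13  Kai                   260
So iloc[0]['price_times_discount'] = 759.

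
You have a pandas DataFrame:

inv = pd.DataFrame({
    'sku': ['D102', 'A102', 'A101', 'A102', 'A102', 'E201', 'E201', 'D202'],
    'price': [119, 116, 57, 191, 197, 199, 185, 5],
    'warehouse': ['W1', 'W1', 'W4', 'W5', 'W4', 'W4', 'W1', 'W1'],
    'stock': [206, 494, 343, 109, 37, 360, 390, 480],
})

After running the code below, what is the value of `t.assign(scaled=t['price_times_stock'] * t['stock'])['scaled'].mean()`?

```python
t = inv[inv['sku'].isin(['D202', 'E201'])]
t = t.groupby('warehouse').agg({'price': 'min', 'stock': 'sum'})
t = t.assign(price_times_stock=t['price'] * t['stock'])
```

filter rows where sku in ['D202', 'E201']:
    sku  price warehouse  stock
5  E201    199        W4    360
6  E201    185        W1    390
7  D202      5        W1    480
group by warehouse: min(price), sum(stock):
           price  stock
warehouse              
W1             5    870
W4           199    360
add column price_times_stock = t['price'] * t['stock']:
           price  stock  price_times_stock
warehouse                                 
W1             5    870               4350
W4           199    360              71640
add column scaled = t['price_times_stock'] * t['stock']:
           price  stock  price_times_stock    scaled
warehouse                                           
W1             5    870               4350   3784500
W4           199    360              71640  25790400
Then the mean of column 'scaled': 14787450.0

14787450.0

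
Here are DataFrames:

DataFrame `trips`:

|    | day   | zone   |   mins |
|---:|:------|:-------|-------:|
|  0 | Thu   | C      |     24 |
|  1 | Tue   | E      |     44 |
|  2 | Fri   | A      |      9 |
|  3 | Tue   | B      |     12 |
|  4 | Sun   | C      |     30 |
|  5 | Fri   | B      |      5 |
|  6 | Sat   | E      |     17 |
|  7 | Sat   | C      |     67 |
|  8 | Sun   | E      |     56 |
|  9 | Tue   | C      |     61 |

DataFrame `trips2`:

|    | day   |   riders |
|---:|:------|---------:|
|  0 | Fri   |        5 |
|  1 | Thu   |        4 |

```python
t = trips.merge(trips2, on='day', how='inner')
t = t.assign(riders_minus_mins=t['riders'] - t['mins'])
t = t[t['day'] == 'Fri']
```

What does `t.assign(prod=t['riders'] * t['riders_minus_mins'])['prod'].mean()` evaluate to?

-10.0

merge on 'day' (how='inner') → 3 rows:
   day zone  mins  riders
0  Thu    C    24       4
1  Fri    A     9       5
2  Fri    B     5       5
add column riders_minus_mins = t['riders'] - t['mins']:
   day zone  mins  riders  riders_minus_mins
0  Thu    C    24       4                -20
1  Fri    A     9       5                 -4
2  Fri    B     5       5                  0
filter rows where day == 'Fri':
   day zone  mins  riders  riders_minus_mins
1  Fri    A     9       5                 -4
2  Fri    B     5       5                  0
add column prod = t['riders'] * t['riders_minus_mins']:
   day zone  mins  riders  riders_minus_mins  prod
1  Fri    A     9       5                 -4   -20
2  Fri    B     5       5                  0     0
The mean of column 'prod' is -10.0.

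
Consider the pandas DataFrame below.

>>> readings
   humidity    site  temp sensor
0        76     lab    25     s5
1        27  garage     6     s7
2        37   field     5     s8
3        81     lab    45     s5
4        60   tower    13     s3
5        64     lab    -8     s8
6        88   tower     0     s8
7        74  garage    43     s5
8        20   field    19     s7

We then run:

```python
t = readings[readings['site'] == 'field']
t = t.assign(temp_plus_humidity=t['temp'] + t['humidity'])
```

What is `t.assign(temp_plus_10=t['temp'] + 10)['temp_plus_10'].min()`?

15

filter rows where site == 'field':
   humidity   site  temp sensor
2        37  field     5     s8
8        20  field    19     s7
add column temp_plus_humidity = t['temp'] + t['humidity']:
   humidity   site  temp sensor  temp_plus_humidity
2        37  field     5     s8                  42
8        20  field    19     s7                  39
add column temp_plus_10 = t['temp'] + 10:
   humidity   site  temp sensor  temp_plus_humidity  temp_plus_10
2        37  field     5     s8                  42            15
8        20  field    19     s7                  39            29
Finally, min of column 'temp_plus_10' = 15.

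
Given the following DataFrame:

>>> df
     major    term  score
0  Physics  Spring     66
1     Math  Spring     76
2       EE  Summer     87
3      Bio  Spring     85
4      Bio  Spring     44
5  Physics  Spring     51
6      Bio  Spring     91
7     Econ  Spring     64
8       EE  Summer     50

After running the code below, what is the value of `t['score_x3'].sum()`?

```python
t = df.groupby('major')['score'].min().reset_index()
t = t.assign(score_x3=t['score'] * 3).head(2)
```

282

group by major, min of score:
major
Bio        44
EE         50
Econ       64
Math       76
Physics    51
Name: score, dtype: int64
reset_index():
     major  score
0      Bio     44
1       EE     50
2     Econ     64
3     Math     76
4  Physics     51
add column score_x3 = t['score'] * 3:
     major  score  score_x3
0      Bio     44       132
1       EE     50       150
2     Econ     64       192
3     Math     76       228
4  Physics     51       153
take first 2 rows:
  major  score  score_x3
0   Bio     44       132
1    EE     50       150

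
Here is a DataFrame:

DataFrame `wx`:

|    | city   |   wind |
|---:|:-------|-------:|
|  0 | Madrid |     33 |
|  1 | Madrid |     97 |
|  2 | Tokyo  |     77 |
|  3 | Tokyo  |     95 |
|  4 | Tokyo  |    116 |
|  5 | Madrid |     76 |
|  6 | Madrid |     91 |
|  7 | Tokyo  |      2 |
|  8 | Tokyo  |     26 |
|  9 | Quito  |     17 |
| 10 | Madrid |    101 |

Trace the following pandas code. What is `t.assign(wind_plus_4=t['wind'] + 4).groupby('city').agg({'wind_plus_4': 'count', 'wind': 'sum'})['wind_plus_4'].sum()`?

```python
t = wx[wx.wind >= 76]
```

7

filter rows where wind >= 76:
      city  wind
1   Madrid    97
2    Tokyo    77
3    Tokyo    95
4    Tokyo   116
5   Madrid    76
6   Madrid    91
10  Madrid   101
add column wind_plus_4 = t['wind'] + 4:
      city  wind  wind_plus_4
1   Madrid    97          101
2    Tokyo    77           81
3    Tokyo    95           99
4    Tokyo   116          120
5   Madrid    76           80
6   Madrid    91           95
10  Madrid   101          105
group by city: count(wind_plus_4), sum(wind):
        wind_plus_4  wind
city                     
Madrid            4   365
Tokyo             3   288
sum of column 'wind_plus_4' → 7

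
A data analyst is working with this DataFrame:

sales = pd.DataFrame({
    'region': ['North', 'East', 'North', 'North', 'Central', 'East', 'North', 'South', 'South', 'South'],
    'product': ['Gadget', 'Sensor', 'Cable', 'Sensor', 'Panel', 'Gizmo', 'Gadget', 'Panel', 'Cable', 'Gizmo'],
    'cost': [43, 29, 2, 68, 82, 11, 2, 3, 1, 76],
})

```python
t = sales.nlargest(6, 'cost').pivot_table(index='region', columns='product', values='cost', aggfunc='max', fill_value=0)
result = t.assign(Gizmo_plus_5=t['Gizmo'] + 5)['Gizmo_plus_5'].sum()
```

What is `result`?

107

take 6 rows with largest cost:
    region product  cost
4  Central   Panel    82
9    South   Gizmo    76
3    North  Sensor    68
0    North  Gadget    43
1     East  Sensor    29
5     East   Gizmo    11
pivot: rows=region, cols=product, max(cost):
product  Gadget  Gizmo  Panel  Sensor
region                               
Central       0      0     82       0
East          0     11      0      29
North        43      0      0      68
South         0     76      0       0
add column Gizmo_plus_5 = t['Gizmo'] + 5:
product  Gadget  Gizmo  Panel  Sensor  Gizmo_plus_5
region                                             
Central       0      0     82       0             5
East          0     11      0      29            16
North        43      0      0      68             5
South         0     76      0       0            81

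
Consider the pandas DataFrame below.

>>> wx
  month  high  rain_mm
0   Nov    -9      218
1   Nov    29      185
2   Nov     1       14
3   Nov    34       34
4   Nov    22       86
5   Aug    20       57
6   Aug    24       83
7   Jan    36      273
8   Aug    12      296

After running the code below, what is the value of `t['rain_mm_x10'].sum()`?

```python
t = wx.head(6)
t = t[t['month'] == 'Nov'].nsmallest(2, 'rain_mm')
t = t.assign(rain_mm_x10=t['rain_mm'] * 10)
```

480

take first 6 rows:
  month  high  rain_mm
0   Nov    -9      218
1   Nov    29      185
2   Nov     1       14
3   Nov    34       34
4   Nov    22       86
5   Aug    20       57
filter rows where month == 'Nov':
  month  high  rain_mm
0   Nov    -9      218
1   Nov    29      185
2   Nov     1       14
3   Nov    34       34
4   Nov    22       86
take 2 rows with smallest rain_mm:
  month  high  rain_mm
2   Nov     1       14
3   Nov    34       34
add column rain_mm_x10 = t['rain_mm'] * 10:
  month  high  rain_mm  rain_mm_x10
2   Nov     1       14          140
3   Nov    34       34          340
So sum() = 480.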